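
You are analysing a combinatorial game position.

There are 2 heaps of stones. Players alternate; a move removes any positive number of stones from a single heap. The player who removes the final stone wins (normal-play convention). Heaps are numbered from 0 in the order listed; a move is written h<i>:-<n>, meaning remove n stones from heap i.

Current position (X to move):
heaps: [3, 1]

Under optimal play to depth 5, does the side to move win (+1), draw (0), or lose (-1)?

ply 1, X at (3,1) | h0:-1=-1→(2,1); h0:-2=+1→(1,1)*; h0:-3=-1→(0,1); h1:-1=-1→(3,0)
ply 2, O at (1,1) | h0:-1=-1→(0,1)*; h1:-1=-1→(1,0)
ply 3, X at (0,1) | h1:-1=+1→(0,0)*
ply 4: (0,0) is terminal -1 (O); from (3,1) depth 5

value((3,1), X) = +1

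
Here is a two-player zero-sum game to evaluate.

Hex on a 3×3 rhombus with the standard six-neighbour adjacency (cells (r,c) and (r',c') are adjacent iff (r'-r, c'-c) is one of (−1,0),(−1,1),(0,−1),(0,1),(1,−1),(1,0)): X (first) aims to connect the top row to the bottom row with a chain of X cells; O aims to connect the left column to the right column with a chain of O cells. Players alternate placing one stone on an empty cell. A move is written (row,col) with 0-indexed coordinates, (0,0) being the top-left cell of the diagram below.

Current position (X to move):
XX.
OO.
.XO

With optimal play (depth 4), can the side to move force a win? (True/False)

p1 X@[XX./OO./.XO]: (0,2)[XXX/OO./.XO]-1* (1,2)[XX./OOX/.XO]-1 (2,0)[XX./OO./XXO]-1
p2 O@[XXX/OO./.XO]: (1,2)[XXX/OOO/.XO]+1* (2,0)[XXX/OO./OXO]-1
p3 X@[XXX/OOO/.XO] terminal -1; root [XX./OO./.XO] d4

X winning at [XX./OO./.XO]: False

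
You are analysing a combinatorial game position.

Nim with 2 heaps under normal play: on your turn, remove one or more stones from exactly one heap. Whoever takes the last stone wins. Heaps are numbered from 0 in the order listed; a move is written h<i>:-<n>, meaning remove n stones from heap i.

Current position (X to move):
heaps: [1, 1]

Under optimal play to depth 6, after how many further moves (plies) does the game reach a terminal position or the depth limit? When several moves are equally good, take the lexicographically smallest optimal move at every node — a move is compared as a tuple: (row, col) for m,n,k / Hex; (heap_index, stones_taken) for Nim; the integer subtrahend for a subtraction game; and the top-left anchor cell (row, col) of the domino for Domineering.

[(1,1)] X move#1: h0:-1:-1/(0,1)*, h1:-1:-1/(1,0)
[(0,1)] O move#2: h1:-1:+1/(0,0)*
[(0,0)] end (terminal -1, X#3); searched (1,1) to 6

PV length from [(1,1)]: 2 plies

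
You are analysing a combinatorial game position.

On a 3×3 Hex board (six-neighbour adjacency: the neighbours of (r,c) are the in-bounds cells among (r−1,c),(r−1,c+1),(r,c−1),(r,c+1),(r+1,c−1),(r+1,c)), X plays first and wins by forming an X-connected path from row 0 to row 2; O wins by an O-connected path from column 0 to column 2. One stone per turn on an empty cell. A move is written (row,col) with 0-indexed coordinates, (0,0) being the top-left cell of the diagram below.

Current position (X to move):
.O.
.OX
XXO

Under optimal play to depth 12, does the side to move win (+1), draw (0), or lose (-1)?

value(.O./.OX/XXO, X) = +1

[.O./.OX/XXO] X move#1: (0,0):+1/XO./.OX/XXO*, (0,2):+1/.OX/.OX/XXO, (1,0):+1/.O./XOX/XXO
[XO./.OX/XXO] O move#2: (0,2):-1/XOO/.OX/XXO*, (1,0):-1/XO./OOX/XXO
[XOO/.OX/XXO] X move#3: (1,0):+1/XOO/XOX/XXO*
[XOO/XOX/XXO] end (terminal -1, O#4); searched .O./.OX/XXO to 12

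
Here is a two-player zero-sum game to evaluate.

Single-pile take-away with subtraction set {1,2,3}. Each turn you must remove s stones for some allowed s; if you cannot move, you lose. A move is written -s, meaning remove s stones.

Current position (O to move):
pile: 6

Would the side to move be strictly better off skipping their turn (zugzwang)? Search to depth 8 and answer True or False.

zugzwang(6, O) = False

[6] O move#1: -1:-1/5, -2:+1/4*, -3:-1/3
[4] X move#2: -1:-1/3*, -2:-1/2, -3:-1/1
[3] O move#3: -1:-1/2, -2:-1/1, -3:+1/0*
[0] end (terminal -1, X#4); searched 6 to 8
if O skipped the turn, X would face:
~ [6] X move#1: -1:-1/5, -2:+1/4*, -3:-1/3
~ [4] O move#2: -1:-1/3*, -2:-1/2, -3:-1/1
~ [3] X move#3: -1:-1/2, -2:-1/1, -3:+1/0*
~ [0] end (terminal -1, O#4); searched 6 to 8
compare (O): move=+1 vs pass=-1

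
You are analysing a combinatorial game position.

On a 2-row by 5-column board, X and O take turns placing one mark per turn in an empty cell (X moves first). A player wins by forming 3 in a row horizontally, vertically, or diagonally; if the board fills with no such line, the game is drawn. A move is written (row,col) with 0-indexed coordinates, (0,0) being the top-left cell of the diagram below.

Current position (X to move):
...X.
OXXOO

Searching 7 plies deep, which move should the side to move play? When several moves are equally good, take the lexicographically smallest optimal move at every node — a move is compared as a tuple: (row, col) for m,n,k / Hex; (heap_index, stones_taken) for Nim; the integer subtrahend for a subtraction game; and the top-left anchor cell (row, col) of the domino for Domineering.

[...X./OXXOO] X move#1: (0,0):+0/X..X./OXXOO, (0,1):+0/.X.X./OXXOO, (0,2):+1/..XX./OXXOO*, (0,4):+0/...XX/OXXOO
[..XX./OXXOO] O move#2: (0,0):-1/O.XX./OXXOO*, (0,1):-1/.OXX./OXXOO, (0,4):-1/..XXO/OXXOO
[O.XX./OXXOO] X move#3: (0,1):+1/OXXX./OXXOO*, (0,4):+1/O.XXX/OXXOO
[OXXX./OXXOO] end (terminal -1, O#4); searched ...X./OXXOO to 7

X's best at [...X./OXXOO]: (0,2)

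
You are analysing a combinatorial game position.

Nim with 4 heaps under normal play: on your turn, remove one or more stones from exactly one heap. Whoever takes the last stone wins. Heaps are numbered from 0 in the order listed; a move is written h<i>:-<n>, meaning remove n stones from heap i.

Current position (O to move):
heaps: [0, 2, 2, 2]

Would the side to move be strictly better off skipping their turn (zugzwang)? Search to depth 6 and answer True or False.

zugzwang((0,2,2,2), O) = False

p1 O@[(0,2,2,2)]: h1:-1[(0,1,2,2)]-1 h1:-2[(0,0,2,2)]+1* h2:-1[(0,2,1,2)]-1 h2:-2[(0,2,0,2)]+1 h3:-1[(0,2,2,1)]-1 h3:-2[(0,2,2,0)]+1
p2 X@[(0,0,2,2)]: h2:-1[(0,0,1,2)]-1* h2:-2[(0,0,0,2)]-1 h3:-1[(0,0,2,1)]-1 h3:-2[(0,0,2,0)]-1
p3 O@[(0,0,1,2)]: h2:-1[(0,0,0,2)]-1 h3:-1[(0,0,1,1)]+1* h3:-2[(0,0,1,0)]-1
p4 X@[(0,0,1,1)]: h2:-1[(0,0,0,1)]-1* h3:-1[(0,0,1,0)]-1
p5 O@[(0,0,0,1)]: h3:-1[(0,0,0,0)]+1*
p6 X@[(0,0,0,0)] terminal -1; root [(0,2,2,2)] d6
suppose O passes — search the same position with X to move:
pass> p1 X@[(0,2,2,2)]: h1:-1[(0,1,2,2)]-1 h1:-2[(0,0,2,2)]+1* h2:-1[(0,2,1,2)]-1 h2:-2[(0,2,0,2)]+1 h3:-1[(0,2,2,1)]-1 h3:-2[(0,2,2,0)]+1
pass> p2 O@[(0,0,2,2)]: h2:-1[(0,0,1,2)]-1* h2:-2[(0,0,0,2)]-1 h3:-1[(0,0,2,1)]-1 h3:-2[(0,0,2,0)]-1
pass> p3 X@[(0,0,1,2)]: h2:-1[(0,0,0,2)]-1 h3:-1[(0,0,1,1)]+1* h3:-2[(0,0,1,0)]-1
pass> p4 O@[(0,0,1,1)]: h2:-1[(0,0,0,1)]-1* h3:-1[(0,0,1,0)]-1
pass> p5 X@[(0,0,0,1)]: h3:-1[(0,0,0,0)]+1*
pass> p6 O@[(0,0,0,0)] terminal -1; root [(0,2,2,2)] d6
for O: play +1, pass -1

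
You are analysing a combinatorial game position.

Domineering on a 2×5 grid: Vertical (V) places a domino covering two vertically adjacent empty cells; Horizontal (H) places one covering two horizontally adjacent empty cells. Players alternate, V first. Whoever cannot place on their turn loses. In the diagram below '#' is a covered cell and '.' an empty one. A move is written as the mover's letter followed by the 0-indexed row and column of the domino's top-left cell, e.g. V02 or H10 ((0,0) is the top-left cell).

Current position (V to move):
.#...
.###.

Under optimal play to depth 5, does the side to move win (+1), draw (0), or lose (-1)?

value(.#.../.###., V) = +1

p1 V@[.#.../.###.]: V00[##.../####.]-1 V04[.#..#/.####]+1*
p2 H@[.#..#/.####]: H02[.####/.####]-1*
p3 V@[.####/.####]: V00[#####/#####]+1*
p4 H@[#####/#####] terminal -1; root [.#.../.###.] d5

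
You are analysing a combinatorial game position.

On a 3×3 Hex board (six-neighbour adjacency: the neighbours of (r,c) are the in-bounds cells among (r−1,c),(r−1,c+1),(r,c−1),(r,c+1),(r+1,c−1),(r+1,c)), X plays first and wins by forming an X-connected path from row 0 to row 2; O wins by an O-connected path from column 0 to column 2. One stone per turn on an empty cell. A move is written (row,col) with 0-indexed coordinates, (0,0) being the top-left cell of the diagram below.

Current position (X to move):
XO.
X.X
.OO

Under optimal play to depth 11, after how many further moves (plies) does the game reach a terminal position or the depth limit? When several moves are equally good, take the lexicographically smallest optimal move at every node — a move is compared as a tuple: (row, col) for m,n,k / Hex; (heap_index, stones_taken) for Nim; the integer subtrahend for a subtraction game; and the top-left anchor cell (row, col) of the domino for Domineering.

[XO./X.X/.OO] X move#1: (0,2):-1/XOX/X.X/.OO, (1,1):-1/XO./XXX/.OO, (2,0):+1/XO./X.X/XOO*
[XO./X.X/XOO] end (terminal -1, O#2); searched XO./X.X/.OO to 11

PV length from [XO./X.X/.OO]: 1 ply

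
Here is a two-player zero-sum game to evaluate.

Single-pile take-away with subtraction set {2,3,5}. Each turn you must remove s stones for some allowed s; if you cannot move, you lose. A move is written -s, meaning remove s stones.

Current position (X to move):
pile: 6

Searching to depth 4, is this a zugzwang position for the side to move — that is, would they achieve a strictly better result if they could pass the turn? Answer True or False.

p1 X@[6]: -2[4]-1 -3[3]-1 -5[1]+1*
p2 O@[1] terminal -1; root [6] d4
pass branch (O moves first from the same position):
  | p1 O@[6]: -2[4]-1 -3[3]-1 -5[1]+1*
  | p2 X@[1] terminal -1; root [6] d4
X moving scores +1; X passing scores -1

zugzwang(6, X) = False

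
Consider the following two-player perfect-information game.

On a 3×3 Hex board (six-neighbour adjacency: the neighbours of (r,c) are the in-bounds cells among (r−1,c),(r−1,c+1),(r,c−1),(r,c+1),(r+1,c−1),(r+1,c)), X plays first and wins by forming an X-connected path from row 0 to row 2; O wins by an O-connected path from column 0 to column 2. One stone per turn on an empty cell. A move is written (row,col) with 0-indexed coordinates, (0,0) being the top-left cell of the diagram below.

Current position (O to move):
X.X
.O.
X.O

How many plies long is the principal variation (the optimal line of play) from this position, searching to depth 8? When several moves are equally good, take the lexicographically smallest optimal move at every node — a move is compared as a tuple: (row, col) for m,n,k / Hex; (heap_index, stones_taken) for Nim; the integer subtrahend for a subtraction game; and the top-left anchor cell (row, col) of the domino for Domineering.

ply 1, O at X.X/.O./X.O | (0,1)=-1→XOX/.O./X.O; (1,0)=+1→X.X/OO./X.O*; (1,2)=-1→X.X/.OO/X.O; (2,1)=-1→X.X/.O./XOO
ply 2, X at X.X/OO./X.O | (0,1)=-1→XXX/OO./X.O*; (1,2)=-1→X.X/OOX/X.O; (2,1)=-1→X.X/OO./XXO
ply 3, O at XXX/OO./X.O | (1,2)=+1→XXX/OOO/X.O*; (2,1)=+1→XXX/OO./XOO
ply 4: XXX/OOO/X.O is terminal -1 (X); from X.X/.O./X.O depth 8

PV length from [X.X/.O./X.O]: 3 plies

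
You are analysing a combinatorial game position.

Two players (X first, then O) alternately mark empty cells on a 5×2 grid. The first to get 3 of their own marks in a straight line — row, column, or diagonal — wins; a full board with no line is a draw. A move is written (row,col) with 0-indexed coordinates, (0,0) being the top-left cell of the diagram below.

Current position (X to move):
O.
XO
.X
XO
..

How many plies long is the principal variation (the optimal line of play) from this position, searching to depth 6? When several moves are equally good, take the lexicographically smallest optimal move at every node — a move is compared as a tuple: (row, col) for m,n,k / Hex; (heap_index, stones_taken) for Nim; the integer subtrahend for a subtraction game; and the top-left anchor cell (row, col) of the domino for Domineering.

PV length from [O./XO/.X/XO/..]: 1 ply

ply 1, X at O./XO/.X/XO/.. | (0,1)=+0→OX/XO/.X/XO/..; (2,0)=+1→O./XO/XX/XO/..*; (4,0)=+0→O./XO/.X/XO/X.; (4,1)=+0→O./XO/.X/XO/.X
ply 2: O./XO/XX/XO/.. is terminal -1 (O); from O./XO/.X/XO/.. depth 6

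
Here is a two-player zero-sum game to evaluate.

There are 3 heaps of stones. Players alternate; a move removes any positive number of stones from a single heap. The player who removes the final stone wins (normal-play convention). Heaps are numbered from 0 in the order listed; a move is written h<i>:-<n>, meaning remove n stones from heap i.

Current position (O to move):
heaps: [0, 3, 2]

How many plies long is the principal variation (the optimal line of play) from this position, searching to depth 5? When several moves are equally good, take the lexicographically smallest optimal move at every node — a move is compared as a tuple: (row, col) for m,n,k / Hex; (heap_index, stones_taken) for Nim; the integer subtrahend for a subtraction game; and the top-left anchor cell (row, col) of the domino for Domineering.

PV length from [(0,3,2)]: 5 plies

ply 1, O at (0,3,2) | h1:-1=+1→(0,2,2)*; h1:-2=-1→(0,1,2); h1:-3=-1→(0,0,2); h2:-1=-1→(0,3,1); h2:-2=-1→(0,3,0)
ply 2, X at (0,2,2) | h1:-1=-1→(0,1,2)*; h1:-2=-1→(0,0,2); h2:-1=-1→(0,2,1); h2:-2=-1→(0,2,0)
ply 3, O at (0,1,2) | h1:-1=-1→(0,0,2); h2:-1=+1→(0,1,1)*; h2:-2=-1→(0,1,0)
ply 4, X at (0,1,1) | h1:-1=-1→(0,0,1)*; h2:-1=-1→(0,1,0)
ply 5, O at (0,0,1) | h2:-1=+1→(0,0,0)*
ply 6: (0,0,0) is terminal -1 (X); from (0,3,2) depth 5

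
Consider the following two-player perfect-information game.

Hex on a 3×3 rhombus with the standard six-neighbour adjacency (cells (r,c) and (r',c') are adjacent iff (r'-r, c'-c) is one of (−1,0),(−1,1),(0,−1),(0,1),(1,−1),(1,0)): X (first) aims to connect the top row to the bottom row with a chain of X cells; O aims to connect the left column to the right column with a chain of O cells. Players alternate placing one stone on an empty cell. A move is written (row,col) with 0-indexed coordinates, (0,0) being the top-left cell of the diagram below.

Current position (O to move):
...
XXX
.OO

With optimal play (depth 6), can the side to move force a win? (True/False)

ply 1, O at .../XXX/.OO | (0,0)=-1→O../XXX/.OO; (0,1)=-1→.O./XXX/.OO; (0,2)=-1→..O/XXX/.OO; (2,0)=+1→.../XXX/OOO*
ply 2: .../XXX/OOO is terminal -1 (X); from .../XXX/.OO depth 6

O winning at [.../XXX/.OO]: True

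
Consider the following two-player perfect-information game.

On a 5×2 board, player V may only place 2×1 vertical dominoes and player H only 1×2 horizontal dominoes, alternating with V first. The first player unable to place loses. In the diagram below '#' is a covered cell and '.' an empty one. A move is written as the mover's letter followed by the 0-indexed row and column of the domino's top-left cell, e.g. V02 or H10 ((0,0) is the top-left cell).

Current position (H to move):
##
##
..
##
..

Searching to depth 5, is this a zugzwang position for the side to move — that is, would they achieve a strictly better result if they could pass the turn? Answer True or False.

zugzwang(##/##/../##/.., H) = False

[##/##/../##/..] H move#1: H20:+1/##/##/##/##/..*, H40:+1/##/##/../##/##
[##/##/##/##/..] end (terminal -1, V#2); searched ##/##/../##/.. to 5
pass branch (V moves first from the same position):
  | [##/##/../##/..] end (terminal -1, V#1); searched ##/##/../##/.. to 5
H moving scores +1; H passing scores +1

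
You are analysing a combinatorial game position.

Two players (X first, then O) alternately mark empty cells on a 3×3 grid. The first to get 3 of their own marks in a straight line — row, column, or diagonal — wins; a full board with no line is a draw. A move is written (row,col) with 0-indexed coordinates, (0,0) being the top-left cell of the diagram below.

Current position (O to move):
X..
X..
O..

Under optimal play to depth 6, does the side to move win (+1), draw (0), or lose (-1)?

ply 1, O at X../X../O.. | (0,1)=-1→XO./X../O..; (0,2)=-1→X.O/X../O..; (1,1)=+0→X../XO./O..; (1,2)=+0→X../X.O/O..; (2,1)=+1→X../X../OO.*; (2,2)=+1→X../X../O.O
ply 2, X at X../X../OO. | (0,1)=-1→XX./X../OO.*; (0,2)=-1→X.X/X../OO.; (1,1)=-1→X../XX./OO.; (1,2)=-1→X../X.X/OO.; (2,2)=-1→X../X../OOX
ply 3, O at XX./X../OO. | (0,2)=+1→XXO/X../OO.*; (1,1)=-1→XX./XO./OO.; (1,2)=-1→XX./X.O/OO.; (2,2)=+1→XX./X../OOO
ply 4, X at XXO/X../OO. | (1,1)=-1→XXO/XX./OO.*; (1,2)=-1→XXO/X.X/OO.; (2,2)=-1→XXO/X../OOX
ply 5, O at XXO/XX./OO. | (1,2)=-1→XXO/XXO/OO.; (2,2)=+1→XXO/XX./OOO*
ply 6: XXO/XX./OOO is terminal -1 (X); from X../X../O.. depth 6

value(X../X../O.., O) = +1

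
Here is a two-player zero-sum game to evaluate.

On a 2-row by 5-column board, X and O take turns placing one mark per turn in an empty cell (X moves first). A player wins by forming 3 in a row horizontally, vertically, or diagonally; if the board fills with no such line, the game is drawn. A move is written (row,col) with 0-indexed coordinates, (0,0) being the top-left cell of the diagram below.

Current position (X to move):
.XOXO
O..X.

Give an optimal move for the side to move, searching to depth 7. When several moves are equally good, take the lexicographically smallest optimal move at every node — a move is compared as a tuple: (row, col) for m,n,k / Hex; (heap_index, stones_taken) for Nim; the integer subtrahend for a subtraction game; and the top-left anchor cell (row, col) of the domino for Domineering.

[.XOXO/O..X.] X move#1: (0,0):+0/XXOXO/O..X., (1,1):+0/.XOXO/OX.X., (1,2):+1/.XOXO/O.XX.*, (1,4):+0/.XOXO/O..XX
[.XOXO/O.XX.] O move#2: (0,0):-1/OXOXO/O.XX.*, (1,1):-1/.XOXO/OOXX., (1,4):-1/.XOXO/O.XXO
[OXOXO/O.XX.] X move#3: (1,1):+1/OXOXO/OXXX.*, (1,4):+1/OXOXO/O.XXX
[OXOXO/OXXX.] end (terminal -1, O#4); searched .XOXO/O..X. to 7

X's best at [.XOXO/O..X.]: (1,2)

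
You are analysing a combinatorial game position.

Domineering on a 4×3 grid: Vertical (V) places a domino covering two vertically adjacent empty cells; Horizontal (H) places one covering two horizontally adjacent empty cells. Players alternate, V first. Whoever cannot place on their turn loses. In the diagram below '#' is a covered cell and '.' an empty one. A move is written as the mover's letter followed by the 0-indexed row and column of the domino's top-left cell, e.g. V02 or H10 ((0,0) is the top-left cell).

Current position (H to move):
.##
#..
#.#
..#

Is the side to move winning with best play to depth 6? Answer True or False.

ply 1, H at .##/#../#.#/..# | H11=-1→.##/###/#.#/..#*; H30=-1→.##/#../#.#/###
ply 2, V at .##/###/#.#/..# | V21=+1→.##/###/###/.##*
ply 3: .##/###/###/.## is terminal -1 (H); from .##/#../#.#/..# depth 6

H winning at [.##/#../#.#/..#]: False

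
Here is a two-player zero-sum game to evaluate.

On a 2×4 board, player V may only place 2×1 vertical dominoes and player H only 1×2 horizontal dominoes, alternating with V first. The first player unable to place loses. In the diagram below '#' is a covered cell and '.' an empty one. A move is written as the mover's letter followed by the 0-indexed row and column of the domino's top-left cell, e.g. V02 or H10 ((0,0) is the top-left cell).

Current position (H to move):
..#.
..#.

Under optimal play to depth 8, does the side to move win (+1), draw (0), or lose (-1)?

[..#./..#.] H move#1: H00:+1/###./..#.*, H10:+1/..#./###.
[###./..#.] V move#2: V03:-1/####/..##*
[####/..##] H move#3: H10:+1/####/####*
[####/####] end (terminal -1, V#4); searched ..#./..#. to 8

value(..#./..#., H) = +1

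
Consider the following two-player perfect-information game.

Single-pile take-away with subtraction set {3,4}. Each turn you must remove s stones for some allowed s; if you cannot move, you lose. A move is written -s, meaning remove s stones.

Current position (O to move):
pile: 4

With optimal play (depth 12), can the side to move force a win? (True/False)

O winning at [4]: True

[4] O move#1: -3:+1/1*, -4:+1/0
[1] end (terminal -1, X#2); searched 4 to 12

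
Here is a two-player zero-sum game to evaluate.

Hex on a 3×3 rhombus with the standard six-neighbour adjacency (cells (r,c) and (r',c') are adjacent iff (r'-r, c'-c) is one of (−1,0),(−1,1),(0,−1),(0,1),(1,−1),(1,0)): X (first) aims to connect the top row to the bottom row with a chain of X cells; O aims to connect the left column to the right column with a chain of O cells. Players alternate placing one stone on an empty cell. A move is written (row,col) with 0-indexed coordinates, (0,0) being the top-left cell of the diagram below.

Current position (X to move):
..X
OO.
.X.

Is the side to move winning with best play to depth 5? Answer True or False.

ply 1, X at ..X/OO./.X. | (0,0)=-1→X.X/OO./.X.; (0,1)=-1→.XX/OO./.X.; (1,2)=+1→..X/OOX/.X.*; (2,0)=-1→..X/OO./XX.; (2,2)=-1→..X/OO./.XX
ply 2: ..X/OOX/.X. is terminal -1 (O); from ..X/OO./.X. depth 5

X winning at [..X/OO./.X.]: True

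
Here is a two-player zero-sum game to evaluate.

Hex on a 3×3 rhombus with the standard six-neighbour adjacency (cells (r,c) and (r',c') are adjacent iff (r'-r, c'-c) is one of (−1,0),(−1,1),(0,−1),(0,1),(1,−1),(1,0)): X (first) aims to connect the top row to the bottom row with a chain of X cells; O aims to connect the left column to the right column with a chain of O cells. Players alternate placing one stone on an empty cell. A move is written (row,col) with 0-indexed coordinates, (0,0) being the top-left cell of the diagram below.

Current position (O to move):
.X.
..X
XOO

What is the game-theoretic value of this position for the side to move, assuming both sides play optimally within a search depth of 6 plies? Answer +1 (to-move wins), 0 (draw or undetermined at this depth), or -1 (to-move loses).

ply 1, O at .X./..X/XOO | (0,0)=-1→OX./..X/XOO*; (0,2)=-1→.XO/..X/XOO; (1,0)=-1→.X./O.X/XOO; (1,1)=-1→.X./.OX/XOO
ply 2, X at OX./..X/XOO | (0,2)=+1→OXX/..X/XOO*; (1,0)=+1→OX./X.X/XOO; (1,1)=+1→OX./.XX/XOO
ply 3, O at OXX/..X/XOO | (1,0)=-1→OXX/O.X/XOO*; (1,1)=-1→OXX/.OX/XOO
ply 4, X at OXX/O.X/XOO | (1,1)=+1→OXX/OXX/XOO*
ply 5: OXX/OXX/XOO is terminal -1 (O); from .X./..X/XOO depth 6

value(.X./..X/XOO, O) = -1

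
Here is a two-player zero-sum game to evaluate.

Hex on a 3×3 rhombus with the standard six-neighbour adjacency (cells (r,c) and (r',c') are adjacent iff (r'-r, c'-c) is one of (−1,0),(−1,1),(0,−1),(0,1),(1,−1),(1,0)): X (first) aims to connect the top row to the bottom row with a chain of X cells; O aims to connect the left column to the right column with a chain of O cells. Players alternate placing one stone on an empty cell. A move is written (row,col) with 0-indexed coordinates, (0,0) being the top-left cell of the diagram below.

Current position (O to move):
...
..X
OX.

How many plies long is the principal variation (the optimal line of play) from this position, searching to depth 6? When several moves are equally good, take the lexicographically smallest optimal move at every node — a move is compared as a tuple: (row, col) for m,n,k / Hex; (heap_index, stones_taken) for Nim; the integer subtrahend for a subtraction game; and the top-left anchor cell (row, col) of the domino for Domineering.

[.../..X/OX.] O move#1: (0,0):-1/O../..X/OX., (0,1):-1/.O./..X/OX., (0,2):+1/..O/..X/OX.*, (1,0):-1/.../O.X/OX., (1,1):-1/.../.OX/OX., (2,2):-1/.../..X/OXO
[..O/..X/OX.] X move#2: (0,0):-1/X.O/..X/OX.*, (0,1):-1/.XO/..X/OX., (1,0):-1/..O/X.X/OX., (1,1):-1/..O/.XX/OX., (2,2):-1/..O/..X/OXX
[X.O/..X/OX.] O move#3: (0,1):+1/XOO/..X/OX.*, (1,0):+1/X.O/O.X/OX., (1,1):+1/X.O/.OX/OX., (2,2):-1/X.O/..X/OXO
[XOO/..X/OX.] X move#4: (1,0):-1/XOO/X.X/OX.*, (1,1):-1/XOO/.XX/OX., (2,2):-1/XOO/..X/OXX
[XOO/X.X/OX.] O move#5: (1,1):+1/XOO/XOX/OX.*, (2,2):-1/XOO/X.X/OXO
[XOO/XOX/OX.] end (terminal -1, X#6); searched .../..X/OX. to 6

PV length from [.../..X/OX.]: 5 plies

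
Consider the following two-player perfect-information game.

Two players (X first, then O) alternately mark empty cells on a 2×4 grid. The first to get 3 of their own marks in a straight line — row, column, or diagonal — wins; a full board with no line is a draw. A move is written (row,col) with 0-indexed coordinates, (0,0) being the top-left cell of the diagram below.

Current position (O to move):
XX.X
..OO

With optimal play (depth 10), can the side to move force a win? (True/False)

p1 O@[XX.X/..OO]: (0,2)[XXOX/..OO]+0 (1,0)[XX.X/O.OO]-1 (1,1)[XX.X/.OOO]+1*
p2 X@[XX.X/.OOO] terminal -1; root [XX.X/..OO] d10

O winning at [XX.X/..OO]: True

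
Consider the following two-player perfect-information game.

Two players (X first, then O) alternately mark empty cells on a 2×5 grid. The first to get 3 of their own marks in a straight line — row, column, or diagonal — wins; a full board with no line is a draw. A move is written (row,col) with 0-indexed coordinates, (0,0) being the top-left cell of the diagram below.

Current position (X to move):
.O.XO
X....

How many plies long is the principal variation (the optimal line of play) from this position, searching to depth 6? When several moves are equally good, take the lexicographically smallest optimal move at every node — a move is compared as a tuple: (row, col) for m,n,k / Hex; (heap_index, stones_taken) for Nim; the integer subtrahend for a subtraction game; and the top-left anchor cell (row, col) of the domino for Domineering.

p1 X@[.O.XO/X....]: (0,0)[XO.XO/X....]+0* (0,2)[.OXXO/X....]+0 (1,1)[.O.XO/XX...]+0 (1,2)[.O.XO/X.X..]+0 (1,3)[.O.XO/X..X.]+0 (1,4)[.O.XO/X...X]+0
p2 O@[XO.XO/X....]: (0,2)[XOOXO/X....]+0* (1,1)[XO.XO/XO...]+0 (1,2)[XO.XO/X.O..]+0 (1,3)[XO.XO/X..O.]+0 (1,4)[XO.XO/X...O]+0
p3 X@[XOOXO/X....]: (1,1)[XOOXO/XX...]+0* (1,2)[XOOXO/X.X..]+0 (1,3)[XOOXO/X..X.]+0 (1,4)[XOOXO/X...X]+0
p4 O@[XOOXO/XX...]: (1,2)[XOOXO/XXO..]+0* (1,3)[XOOXO/XX.O.]-1 (1,4)[XOOXO/XX..O]-1
p5 X@[XOOXO/XXO..]: (1,3)[XOOXO/XXOX.]+0* (1,4)[XOOXO/XXO.X]+0
p6 O@[XOOXO/XXOX.]: (1,4)[XOOXO/XXOXO]+0*
p7 X@[XOOXO/XXOXO] terminal +0; root [.O.XO/X....] d6

PV length from [.O.XO/X....]: 6 plies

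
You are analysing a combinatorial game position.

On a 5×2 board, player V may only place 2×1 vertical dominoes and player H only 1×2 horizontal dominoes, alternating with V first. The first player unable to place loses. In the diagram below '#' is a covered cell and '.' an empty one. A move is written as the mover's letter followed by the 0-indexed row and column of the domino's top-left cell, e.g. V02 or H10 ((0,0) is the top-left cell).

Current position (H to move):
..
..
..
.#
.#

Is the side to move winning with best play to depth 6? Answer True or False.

H winning at [../../../.#/.#]: True

p1 H@[../../../.#/.#]: H00[##/../../.#/.#]-1 H10[../##/../.#/.#]+1* H20[../../##/.#/.#]-1
p2 V@[../##/../.#/.#]: V20[../##/#./##/.#]-1* V30[../##/../##/##]-1
p3 H@[../##/#./##/.#]: H00[##/##/#./##/.#]+1*
p4 V@[##/##/#./##/.#] terminal -1; root [../../../.#/.#] d6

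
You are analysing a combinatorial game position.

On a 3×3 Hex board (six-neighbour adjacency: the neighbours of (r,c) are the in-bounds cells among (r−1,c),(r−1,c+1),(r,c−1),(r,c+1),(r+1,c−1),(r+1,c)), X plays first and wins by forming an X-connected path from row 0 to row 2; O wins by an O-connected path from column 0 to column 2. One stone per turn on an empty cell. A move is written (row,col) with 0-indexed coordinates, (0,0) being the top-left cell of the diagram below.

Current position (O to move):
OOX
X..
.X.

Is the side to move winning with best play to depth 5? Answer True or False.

ply 1, O at OOX/X../.X. | (1,1)=-1→OOX/XO./.X.*; (1,2)=-1→OOX/X.O/.X.; (2,0)=-1→OOX/X../OX.; (2,2)=-1→OOX/X../.XO
ply 2, X at OOX/XO./.X. | (1,2)=+1→OOX/XOX/.X.*; (2,0)=-1→OOX/XO./XX.; (2,2)=-1→OOX/XO./.XX
ply 3: OOX/XOX/.X. is terminal -1 (O); from OOX/X../.X. depth 5

O winning at [OOX/X../.X.]: False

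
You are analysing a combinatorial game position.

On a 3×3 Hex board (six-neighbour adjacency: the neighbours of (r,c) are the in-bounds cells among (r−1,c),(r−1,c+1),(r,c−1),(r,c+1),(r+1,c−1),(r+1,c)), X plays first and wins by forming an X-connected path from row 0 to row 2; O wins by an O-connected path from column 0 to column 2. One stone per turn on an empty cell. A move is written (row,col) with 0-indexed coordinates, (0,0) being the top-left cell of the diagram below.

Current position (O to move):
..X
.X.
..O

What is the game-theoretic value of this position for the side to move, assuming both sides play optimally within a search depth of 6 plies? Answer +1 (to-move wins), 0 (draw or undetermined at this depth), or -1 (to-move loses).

ply 1, O at ..X/.X./..O | (0,0)=-1→O.X/.X./..O*; (0,1)=-1→.OX/.X./..O; (1,0)=-1→..X/OX./..O; (1,2)=-1→..X/.XO/..O; (2,0)=-1→..X/.X./O.O; (2,1)=-1→..X/.X./.OO
ply 2, X at O.X/.X./..O | (0,1)=+1→OXX/.X./..O*; (1,0)=+1→O.X/XX./..O; (1,2)=+1→O.X/.XX/..O; (2,0)=+1→O.X/.X./X.O; (2,1)=+1→O.X/.X./.XO
ply 3, O at OXX/.X./..O | (1,0)=-1→OXX/OX./..O*; (1,2)=-1→OXX/.XO/..O; (2,0)=-1→OXX/.X./O.O; (2,1)=-1→OXX/.X./.OO
ply 4, X at OXX/OX./..O | (1,2)=+1→OXX/OXX/..O*; (2,0)=+1→OXX/OX./X.O; (2,1)=+1→OXX/OX./.XO
ply 5, O at OXX/OXX/..O | (2,0)=-1→OXX/OXX/O.O*; (2,1)=-1→OXX/OXX/.OO
ply 6, X at OXX/OXX/O.O | (2,1)=+1→OXX/OXX/OXO*
ply 7: OXX/OXX/OXO is terminal -1 (O); from ..X/.X./..O depth 6

value(..X/.X./..O, O) = -1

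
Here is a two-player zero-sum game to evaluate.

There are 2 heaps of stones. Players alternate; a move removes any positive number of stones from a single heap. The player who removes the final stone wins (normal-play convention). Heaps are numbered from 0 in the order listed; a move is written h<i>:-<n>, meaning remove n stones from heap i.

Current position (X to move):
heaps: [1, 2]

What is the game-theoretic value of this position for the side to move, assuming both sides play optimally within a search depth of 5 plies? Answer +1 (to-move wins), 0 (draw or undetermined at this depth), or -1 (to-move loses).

value((1,2), X) = +1

[(1,2)] X move#1: h0:-1:-1/(0,2), h1:-1:+1/(1,1)*, h1:-2:-1/(1,0)
[(1,1)] O move#2: h0:-1:-1/(0,1)*, h1:-1:-1/(1,0)
[(0,1)] X move#3: h1:-1:+1/(0,0)*
[(0,0)] end (terminal -1, O#4); searched (1,2) to 5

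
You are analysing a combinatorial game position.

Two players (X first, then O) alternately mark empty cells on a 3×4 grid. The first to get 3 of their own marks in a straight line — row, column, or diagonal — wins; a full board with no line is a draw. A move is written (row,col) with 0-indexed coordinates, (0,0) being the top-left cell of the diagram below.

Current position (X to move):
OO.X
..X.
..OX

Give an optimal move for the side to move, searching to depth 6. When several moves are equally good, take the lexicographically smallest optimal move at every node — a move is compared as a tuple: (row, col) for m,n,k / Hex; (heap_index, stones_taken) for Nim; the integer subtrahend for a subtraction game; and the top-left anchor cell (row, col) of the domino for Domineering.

X's best at [OO.X/..X./..OX]: (1,3)

[OO.X/..X./..OX] X move#1: (0,2):-1/OOXX/..X./..OX, (1,0):-1/OO.X/X.X./..OX, (1,1):-1/OO.X/.XX./..OX, (1,3):+1/OO.X/..XX/..OX*, (2,0):-1/OO.X/..X./X.OX, (2,1):+1/OO.X/..X./.XOX
[OO.X/..XX/..OX] end (terminal -1, O#2); searched OO.X/..X./..OX to 6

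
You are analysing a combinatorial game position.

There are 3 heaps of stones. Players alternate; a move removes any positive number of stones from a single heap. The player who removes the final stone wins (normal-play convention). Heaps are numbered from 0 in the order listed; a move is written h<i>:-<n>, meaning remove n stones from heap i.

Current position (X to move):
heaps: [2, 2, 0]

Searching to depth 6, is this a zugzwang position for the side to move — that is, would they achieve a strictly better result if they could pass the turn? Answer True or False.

p1 X@[(2,2,0)]: h0:-1[(1,2,0)]-1* h0:-2[(0,2,0)]-1 h1:-1[(2,1,0)]-1 h1:-2[(2,0,0)]-1
p2 O@[(1,2,0)]: h0:-1[(0,2,0)]-1 h1:-1[(1,1,0)]+1* h1:-2[(1,0,0)]-1
p3 X@[(1,1,0)]: h0:-1[(0,1,0)]-1* h1:-1[(1,0,0)]-1
p4 O@[(0,1,0)]: h1:-1[(0,0,0)]+1*
p5 X@[(0,0,0)] terminal -1; root [(2,2,0)] d6
suppose X passes — search the same position with O to move:
pass> p1 O@[(2,2,0)]: h0:-1[(1,2,0)]-1* h0:-2[(0,2,0)]-1 h1:-1[(2,1,0)]-1 h1:-2[(2,0,0)]-1
pass> p2 X@[(1,2,0)]: h0:-1[(0,2,0)]-1 h1:-1[(1,1,0)]+1* h1:-2[(1,0,0)]-1
pass> p3 O@[(1,1,0)]: h0:-1[(0,1,0)]-1* h1:-1[(1,0,0)]-1
pass> p4 X@[(0,1,0)]: h1:-1[(0,0,0)]+1*
pass> p5 O@[(0,0,0)] terminal -1; root [(2,2,0)] d6
for X: play -1, pass +1

zugzwang((2,2,0), X) = True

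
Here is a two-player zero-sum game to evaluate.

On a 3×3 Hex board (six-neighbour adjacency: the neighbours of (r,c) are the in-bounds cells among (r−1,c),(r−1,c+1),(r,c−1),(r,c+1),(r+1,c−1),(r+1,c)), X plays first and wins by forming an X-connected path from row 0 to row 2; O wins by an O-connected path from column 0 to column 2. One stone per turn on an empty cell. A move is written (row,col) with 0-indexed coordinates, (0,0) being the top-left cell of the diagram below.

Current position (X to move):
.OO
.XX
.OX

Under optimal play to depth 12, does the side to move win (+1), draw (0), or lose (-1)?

value(.OO/.XX/.OX, X) = -1

[.OO/.XX/.OX] X move#1: (0,0):-1/XOO/.XX/.OX*, (1,0):-1/.OO/XXX/.OX, (2,0):-1/.OO/.XX/XOX
[XOO/.XX/.OX] O move#2: (1,0):+1/XOO/OXX/.OX*, (2,0):-1/XOO/.XX/OOX
[XOO/OXX/.OX] end (terminal -1, X#3); searched .OO/.XX/.OX to 12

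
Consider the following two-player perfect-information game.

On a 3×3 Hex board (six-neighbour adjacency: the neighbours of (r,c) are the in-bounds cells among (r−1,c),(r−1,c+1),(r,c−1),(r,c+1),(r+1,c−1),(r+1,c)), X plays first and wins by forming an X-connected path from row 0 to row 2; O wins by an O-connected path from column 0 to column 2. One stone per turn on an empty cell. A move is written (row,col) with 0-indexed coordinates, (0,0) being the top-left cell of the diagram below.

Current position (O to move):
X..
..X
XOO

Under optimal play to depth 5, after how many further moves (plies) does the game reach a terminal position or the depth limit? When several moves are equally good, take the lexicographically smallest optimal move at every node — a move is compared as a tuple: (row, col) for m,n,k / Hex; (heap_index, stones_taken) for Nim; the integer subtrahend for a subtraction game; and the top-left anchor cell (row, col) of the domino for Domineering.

p1 O@[X../..X/XOO]: (0,1)[XO./..X/XOO]-1* (0,2)[X.O/..X/XOO]-1 (1,0)[X../O.X/XOO]-1 (1,1)[X../.OX/XOO]-1
p2 X@[XO./..X/XOO]: (0,2)[XOX/..X/XOO]+1* (1,0)[XO./X.X/XOO]+1 (1,1)[XO./.XX/XOO]+1
p3 O@[XOX/..X/XOO]: (1,0)[XOX/O.X/XOO]-1* (1,1)[XOX/.OX/XOO]-1
p4 X@[XOX/O.X/XOO]: (1,1)[XOX/OXX/XOO]+1*
p5 O@[XOX/OXX/XOO] terminal -1; root [X../..X/XOO] d5

PV length from [X../..X/XOO]: 4 plies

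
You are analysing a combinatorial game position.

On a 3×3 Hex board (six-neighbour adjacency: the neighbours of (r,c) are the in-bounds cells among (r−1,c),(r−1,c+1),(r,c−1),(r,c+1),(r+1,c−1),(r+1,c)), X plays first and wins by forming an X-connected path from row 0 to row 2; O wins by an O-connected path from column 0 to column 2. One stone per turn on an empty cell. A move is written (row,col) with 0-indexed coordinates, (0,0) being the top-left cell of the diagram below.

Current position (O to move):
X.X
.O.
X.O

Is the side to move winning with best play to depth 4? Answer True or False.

p1 O@[X.X/.O./X.O]: (0,1)[XOX/.O./X.O]-1 (1,0)[X.X/OO./X.O]+1* (1,2)[X.X/.OO/X.O]-1 (2,1)[X.X/.O./XOO]-1
p2 X@[X.X/OO./X.O]: (0,1)[XXX/OO./X.O]-1* (1,2)[X.X/OOX/X.O]-1 (2,1)[X.X/OO./XXO]-1
p3 O@[XXX/OO./X.O]: (1,2)[XXX/OOO/X.O]+1* (2,1)[XXX/OO./XOO]+1
p4 X@[XXX/OOO/X.O] terminal -1; root [X.X/.O./X.O] d4

O winning at [X.X/.O./X.O]: True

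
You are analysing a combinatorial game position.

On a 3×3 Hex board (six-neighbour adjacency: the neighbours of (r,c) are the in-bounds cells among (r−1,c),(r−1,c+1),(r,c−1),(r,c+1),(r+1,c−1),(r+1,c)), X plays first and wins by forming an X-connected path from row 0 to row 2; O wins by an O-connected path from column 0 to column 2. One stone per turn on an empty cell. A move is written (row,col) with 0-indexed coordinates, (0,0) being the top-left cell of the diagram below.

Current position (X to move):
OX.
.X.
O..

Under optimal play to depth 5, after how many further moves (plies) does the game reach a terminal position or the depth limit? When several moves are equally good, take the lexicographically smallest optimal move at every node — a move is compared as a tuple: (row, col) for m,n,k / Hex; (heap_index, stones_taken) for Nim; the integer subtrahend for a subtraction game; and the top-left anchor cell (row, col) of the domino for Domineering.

PV length from [OX./.X./O..]: 5 plies

ply 1, X at OX./.X./O.. | (0,2)=-1→OXX/.X./O..; (1,0)=-1→OX./XX./O..; (1,2)=+1→OX./.XX/O..*; (2,1)=+1→OX./.X./OX.; (2,2)=+1→OX./.X./O.X
ply 2, O at OX./.XX/O.. | (0,2)=-1→OXO/.XX/O..*; (1,0)=-1→OX./OXX/O..; (2,1)=-1→OX./.XX/OO.; (2,2)=-1→OX./.XX/O.O
ply 3, X at OXO/.XX/O.. | (1,0)=+1→OXO/XXX/O..*; (2,1)=+1→OXO/.XX/OX.; (2,2)=+1→OXO/.XX/O.X
ply 4, O at OXO/XXX/O.. | (2,1)=-1→OXO/XXX/OO.*; (2,2)=-1→OXO/XXX/O.O
ply 5, X at OXO/XXX/OO. | (2,2)=+1→OXO/XXX/OOX*
ply 6: OXO/XXX/OOX is terminal -1 (O); from OX./.X./O.. depth 5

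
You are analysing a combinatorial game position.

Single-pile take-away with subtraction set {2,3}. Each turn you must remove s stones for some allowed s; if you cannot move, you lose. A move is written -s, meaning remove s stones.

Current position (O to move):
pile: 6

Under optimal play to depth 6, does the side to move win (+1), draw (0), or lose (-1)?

[6] O move#1: -2:-1/4*, -3:-1/3
[4] X move#2: -2:-1/2, -3:+1/1*
[1] end (terminal -1, O#3); searched 6 to 6

value(6, O) = -1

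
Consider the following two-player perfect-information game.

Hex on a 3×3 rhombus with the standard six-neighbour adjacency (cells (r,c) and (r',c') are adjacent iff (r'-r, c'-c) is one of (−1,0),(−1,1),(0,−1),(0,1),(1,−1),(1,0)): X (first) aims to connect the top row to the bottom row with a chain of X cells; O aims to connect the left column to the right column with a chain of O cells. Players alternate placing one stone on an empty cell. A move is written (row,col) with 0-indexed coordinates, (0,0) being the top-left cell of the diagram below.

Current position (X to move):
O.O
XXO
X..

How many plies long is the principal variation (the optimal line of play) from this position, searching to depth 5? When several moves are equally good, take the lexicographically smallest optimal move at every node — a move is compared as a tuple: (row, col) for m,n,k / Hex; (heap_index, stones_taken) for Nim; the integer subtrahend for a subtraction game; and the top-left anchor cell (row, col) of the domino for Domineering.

p1 X@[O.O/XXO/X..]: (0,1)[OXO/XXO/X..]+1* (2,1)[O.O/XXO/XX.]-1 (2,2)[O.O/XXO/X.X]-1
p2 O@[OXO/XXO/X..] terminal -1; root [O.O/XXO/X..] d5

PV length from [O.O/XXO/X..]: 1 ply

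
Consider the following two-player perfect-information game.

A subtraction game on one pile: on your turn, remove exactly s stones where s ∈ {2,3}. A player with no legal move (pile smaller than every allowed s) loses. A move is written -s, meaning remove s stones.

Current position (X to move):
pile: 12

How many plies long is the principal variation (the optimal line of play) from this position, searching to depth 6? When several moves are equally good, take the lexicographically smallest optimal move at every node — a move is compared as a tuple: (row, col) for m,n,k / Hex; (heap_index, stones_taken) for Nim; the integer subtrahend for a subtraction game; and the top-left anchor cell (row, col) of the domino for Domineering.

PV length from [12]: 5 plies

ply 1, X at 12 | -2=+1→10*; -3=-1→9
ply 2, O at 10 | -2=-1→8*; -3=-1→7
ply 3, X at 8 | -2=+1→6*; -3=+1→5
ply 4, O at 6 | -2=-1→4*; -3=-1→3
ply 5, X at 4 | -2=-1→2; -3=+1→1*
ply 6: 1 is terminal -1 (O); from 12 depth 6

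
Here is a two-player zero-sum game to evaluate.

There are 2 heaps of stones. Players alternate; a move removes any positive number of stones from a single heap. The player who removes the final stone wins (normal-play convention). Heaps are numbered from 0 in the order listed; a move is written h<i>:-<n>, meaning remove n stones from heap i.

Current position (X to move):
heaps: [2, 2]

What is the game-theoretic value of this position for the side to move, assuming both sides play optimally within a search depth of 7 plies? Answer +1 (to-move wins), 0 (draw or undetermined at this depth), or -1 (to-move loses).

[(2,2)] X move#1: h0:-1:-1/(1,2)*, h0:-2:-1/(0,2), h1:-1:-1/(2,1), h1:-2:-1/(2,0)
[(1,2)] O move#2: h0:-1:-1/(0,2), h1:-1:+1/(1,1)*, h1:-2:-1/(1,0)
[(1,1)] X move#3: h0:-1:-1/(0,1)*, h1:-1:-1/(1,0)
[(0,1)] O move#4: h1:-1:+1/(0,0)*
[(0,0)] end (terminal -1, X#5); searched (2,2) to 7

value((2,2), X) = -1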